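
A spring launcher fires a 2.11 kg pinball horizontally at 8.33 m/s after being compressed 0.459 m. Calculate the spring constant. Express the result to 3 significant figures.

Spring PE at full compression equals KE at release: ½kx² = ½mv²
k = mv²/x² = (2.11)(8.33)²/(0.459)² = 694.9 N/m

k = 695 N/m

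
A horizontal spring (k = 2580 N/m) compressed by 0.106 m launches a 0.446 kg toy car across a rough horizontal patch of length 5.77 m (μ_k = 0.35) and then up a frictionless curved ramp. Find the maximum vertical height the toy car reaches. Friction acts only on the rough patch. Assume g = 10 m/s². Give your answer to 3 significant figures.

h = 1.23 m

Spring energy: E₀ = ½kx² = ½(2580)(0.106)² = 14.494 J
Friction: W_f = μ_k mg d = (0.35)(0.446)(10)(5.77) = 9.007 J
Energy at base of ramp: E = 14.494 − 9.007 = 5.4875 J
At max height all remaining energy is PE: mgh = E ⇒ h = E/(mg) = 5.4875/(0.446 × 10) = 1.230 m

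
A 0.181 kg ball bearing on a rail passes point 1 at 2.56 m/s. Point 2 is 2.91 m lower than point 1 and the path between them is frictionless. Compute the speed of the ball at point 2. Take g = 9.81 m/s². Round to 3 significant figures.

By conservation of mechanical energy, ½mv₀² + mgh = ½mv²
v² = v₀² + 2gh = (2.56)² + 2(9.81)(2.91) = 63.648
v = √63.648 = 7.978 m/s

v = 7.98 m/s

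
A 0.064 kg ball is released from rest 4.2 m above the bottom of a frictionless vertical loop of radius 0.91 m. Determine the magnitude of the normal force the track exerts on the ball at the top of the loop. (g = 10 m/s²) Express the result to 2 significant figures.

Energy from release to top (height 2r): mgh = ½mv_top² + mg(2r)
v_top² = 2g(h − 2r) = 2(10)(4.2 − 1.820) = 47.600 m²/s²
At the top, both N and weight point toward the centre: N + mg = mv_top²/r
N = m(v_top²/r − g) = 0.064(47.600/0.91 − 10) = 2.708 N

N = 2.7 N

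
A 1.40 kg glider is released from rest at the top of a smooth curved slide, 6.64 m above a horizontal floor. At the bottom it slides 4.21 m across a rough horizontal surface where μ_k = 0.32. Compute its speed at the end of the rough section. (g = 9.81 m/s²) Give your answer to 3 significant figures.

Energy bookkeeping (friction removes W_f = μ_k N d):
mgh = ½mv² + μ_k m g d
W_f = μ_k mg d = (0.32)(1.40)(9.81)(4.21) = 18.50 J
½mv² = mgh − W_f = 91.194 − 18.50 = 72.691 J
v = √(2 × 72.691/1.40) = 10.19 m/s

v = 10.2 m/s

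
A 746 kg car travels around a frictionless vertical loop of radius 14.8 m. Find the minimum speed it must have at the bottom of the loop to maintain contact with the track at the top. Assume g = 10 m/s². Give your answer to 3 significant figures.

v = 27.2 m/s

At the top: mg = mv_top²/r ⇒ v_top² = gr = 148.0 m²/s²
Energy from bottom to top (height 2r): ½mv_bot² = ½mv_top² + mg(2r)
v_bot² = gr + 4gr = 5gr = 740.0
v_bot = √(5gr) = 27.20 m/s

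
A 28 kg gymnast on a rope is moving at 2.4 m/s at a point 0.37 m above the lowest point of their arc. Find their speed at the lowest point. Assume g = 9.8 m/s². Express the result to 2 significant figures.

Mechanical energy is conserved (no friction): ½mv₀² + mgh = ½mv²
v² = v₀² + 2gh = (2.4)² + 2(9.8)(0.37) = 13.012
v = √13.012 = 3.607 m/s

v = 3.6 m/s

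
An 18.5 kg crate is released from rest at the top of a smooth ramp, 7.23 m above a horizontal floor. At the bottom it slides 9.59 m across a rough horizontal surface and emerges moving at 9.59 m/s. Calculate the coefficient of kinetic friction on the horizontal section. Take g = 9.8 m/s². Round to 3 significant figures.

μ_k = 0.265

Applying the work–energy principle:
mgh = ½mv² + μ_k m g d
mgh = 1310.8 J; ½mv² = 850.70 J
W_f = 1310.8 − 850.70 = 460.1 J
μ_k = W_f/(mg·d) = 460.1/(181.3 × 9.59) = 0.2646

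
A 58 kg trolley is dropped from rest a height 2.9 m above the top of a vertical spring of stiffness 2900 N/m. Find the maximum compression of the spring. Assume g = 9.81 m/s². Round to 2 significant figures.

x = 1.3 m

Take the reference level at the top of the uncompressed spring. At max compression the trolley has fallen H + x and is momentarily at rest:
mg(H + x) = ½kx²
½(2900)x² − (58)(9.81)x − (58)(9.81)(2.9) = 0
1450x² − 569.0x − 1650 = 0
x = [569.0 + √(323738 + 9.5702e+06)]/(2 × 1450) = 1.281 m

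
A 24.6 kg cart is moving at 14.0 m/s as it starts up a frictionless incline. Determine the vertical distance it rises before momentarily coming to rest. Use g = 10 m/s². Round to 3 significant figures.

Setting KE at the bottom equal to PE gained: ½mv² = mgh
h = v²/(2g) = 14.0²/(2 × 10) = 9.800 m

h = 9.80 m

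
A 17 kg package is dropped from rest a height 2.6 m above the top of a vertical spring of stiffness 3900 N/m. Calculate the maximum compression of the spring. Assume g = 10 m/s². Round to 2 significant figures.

Measuring PE from the top of the relaxed spring, at max compression the package has dropped H + x with zero KE, so:
mg(H + x) = ½kx²
½(3900)x² − (17)(10)x − (17)(10)(2.6) = 0
1950x² − 170.0x − 442.0 = 0
x = [170.0 + √(28900 + 3.4476e+06)]/(2 × 1950) = 0.5217 m

x = 0.52 m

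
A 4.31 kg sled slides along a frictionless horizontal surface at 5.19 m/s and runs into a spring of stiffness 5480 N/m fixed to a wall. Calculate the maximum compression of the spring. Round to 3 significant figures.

Conservation of energy between contact and max compression: ½mv² = ½kx²
x = v√(m/k) = 5.19 × √(4.31/5480) = 0.1456 m

x = 0.146 m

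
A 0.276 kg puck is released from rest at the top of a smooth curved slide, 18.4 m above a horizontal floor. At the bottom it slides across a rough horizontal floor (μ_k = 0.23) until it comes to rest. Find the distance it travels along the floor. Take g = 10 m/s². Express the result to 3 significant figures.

Energy at the top = energy at the end + work done against friction:
At rest all PE has been dissipated by friction: mgh = μ_k m g d
d = h/μ_k = 18.4/0.23 = 80.00 m

d = 80.0 m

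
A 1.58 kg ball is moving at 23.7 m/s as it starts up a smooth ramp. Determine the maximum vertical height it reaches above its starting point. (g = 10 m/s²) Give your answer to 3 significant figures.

By energy conservation, ½mv² = mgh
h = v²/(2g) = 23.7²/(2 × 10) = 28.08 m

h = 28.1 m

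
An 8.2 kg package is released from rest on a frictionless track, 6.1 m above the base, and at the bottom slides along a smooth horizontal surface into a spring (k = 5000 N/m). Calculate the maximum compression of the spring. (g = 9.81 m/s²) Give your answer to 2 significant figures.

x = 0.44 m

Energy conservation (no friction) from release to max compression: mgh = ½kx²
x = √(2mgh/k) = √(2 × 8.2 × 9.81 × 6.1 / 5000) = 0.4430 m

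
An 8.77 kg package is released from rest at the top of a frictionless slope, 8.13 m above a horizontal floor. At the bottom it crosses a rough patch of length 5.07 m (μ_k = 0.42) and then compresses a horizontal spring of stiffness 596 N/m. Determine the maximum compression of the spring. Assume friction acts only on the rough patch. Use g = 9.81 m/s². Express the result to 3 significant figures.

Initial energy: E₁ = mgh = (8.77)(9.81)(8.13) = 699.45 J
Friction removes W_f = μ_k mg d = (0.42)(8.77)(9.81)(5.07) = 183.2 J
Energy reaching the spring: E = 699.45 − 183.2 = 516.25 J
At max compression ½kx² = E ⇒ x = √(2E/k) = √(2 × 516.25/596) = 1.316 m

x = 1.32 m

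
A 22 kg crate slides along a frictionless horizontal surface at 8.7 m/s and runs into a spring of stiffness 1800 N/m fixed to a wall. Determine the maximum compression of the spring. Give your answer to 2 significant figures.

x = 0.96 m

Conservation of energy between contact and max compression: ½mv² = ½kx²
x = v√(m/k) = 8.7 × √(22/1800) = 0.9618 m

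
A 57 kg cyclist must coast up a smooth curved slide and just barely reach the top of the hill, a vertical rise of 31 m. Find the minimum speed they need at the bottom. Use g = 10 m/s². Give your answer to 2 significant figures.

v = 25 m/s

At the top they are momentarily at rest, so all KE converts to PE: ½mv² = mgh
v = √(2gh) = √(2 × 10 × 31) = 24.90 m/s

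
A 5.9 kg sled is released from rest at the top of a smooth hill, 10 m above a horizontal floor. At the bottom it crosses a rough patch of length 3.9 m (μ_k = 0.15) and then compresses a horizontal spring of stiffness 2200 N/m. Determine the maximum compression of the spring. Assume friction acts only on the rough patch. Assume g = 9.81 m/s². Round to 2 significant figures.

Initial energy: E₁ = mgh = (5.9)(9.81)(10) = 578.79 J
Friction removes W_f = μ_k mg d = (0.15)(5.9)(9.81)(3.9) = 33.86 J
Energy reaching the spring: E = 578.79 − 33.86 = 544.93 J
At max compression ½kx² = E ⇒ x = √(2E/k) = √(2 × 544.93/2200) = 0.7038 m

x = 0.70 m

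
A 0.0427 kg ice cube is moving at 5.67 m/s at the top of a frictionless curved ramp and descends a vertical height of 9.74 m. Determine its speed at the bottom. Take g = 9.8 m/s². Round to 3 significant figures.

v = 14.9 m/s

Mechanical energy is conserved (no friction): ½mv₀² + mgh = ½mv²
v² = v₀² + 2gh = (5.67)² + 2(9.8)(9.74) = 223.05
v = √223.05 = 14.93 m/s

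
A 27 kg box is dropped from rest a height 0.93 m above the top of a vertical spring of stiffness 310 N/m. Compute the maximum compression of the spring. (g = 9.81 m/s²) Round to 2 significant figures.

Take the reference level at the top of the uncompressed spring. At max compression the box has fallen H + x and is momentarily at rest:
mg(H + x) = ½kx²
½(310)x² − (27)(9.81)x − (27)(9.81)(0.93) = 0
155.0x² − 264.9x − 246.3 = 0
x = [264.9 + √(70156 + 152724)]/(2 × 155.0) = 2.377 m

x = 2.4 m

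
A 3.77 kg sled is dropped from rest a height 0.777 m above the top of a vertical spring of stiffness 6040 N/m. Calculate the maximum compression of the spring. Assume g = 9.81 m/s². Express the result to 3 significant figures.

x = 0.104 m

Let x be the compression. The total drop is H + x, and the sled is instantaneously at rest at max compression, so energy conservation gives:
mg(H + x) = ½kx²
½(6040)x² − (3.77)(9.81)x − (3.77)(9.81)(0.777) = 0
3020x² − 36.98x − 28.74 = 0
x = [36.98 + √(1368 + 347135)]/(2 × 3020) = 0.1039 m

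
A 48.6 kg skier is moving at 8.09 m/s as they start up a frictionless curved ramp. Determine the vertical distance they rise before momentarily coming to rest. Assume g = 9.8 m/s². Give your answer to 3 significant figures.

Setting KE at the bottom equal to PE gained: ½mv² = mgh
h = v²/(2g) = 8.09²/(2 × 9.8) = 3.339 m

h = 3.34 m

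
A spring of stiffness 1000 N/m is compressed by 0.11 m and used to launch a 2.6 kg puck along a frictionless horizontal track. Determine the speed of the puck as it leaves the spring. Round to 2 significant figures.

Spring PE converts entirely to kinetic energy: ½kx² = ½mv²
v = x√(k/m) = 0.11 × √(1000/2.6) = 2.157 m/s

v = 2.2 m/s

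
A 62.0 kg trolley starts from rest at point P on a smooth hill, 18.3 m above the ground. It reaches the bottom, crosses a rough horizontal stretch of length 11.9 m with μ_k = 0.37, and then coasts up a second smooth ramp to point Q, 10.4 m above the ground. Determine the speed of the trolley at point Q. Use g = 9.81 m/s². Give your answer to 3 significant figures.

v = 8.28 m/s

Energy at P: mgh₁ = (62.0)(9.81)(18.3) = 11130 J
Friction loss: W_f = μ_k mg d = 2678 J
At Q: ½mv² + mgh₂ = mgh₁ − W_f
½mv² = 11130 − 2678 − 6325.5 = 2126.9 J
v = √(2 × 2126.9/62.0) = 8.283 m/s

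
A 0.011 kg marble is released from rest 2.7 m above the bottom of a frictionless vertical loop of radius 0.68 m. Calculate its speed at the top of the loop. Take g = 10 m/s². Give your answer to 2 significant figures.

Energy conservation: mgh = ½mv_top² + mg(2r)
v_top² = 2g(h − 2r) = 2(10)(2.7 − 1.360) = 26.80
v_top = 5.177 m/s

v = 5.2 m/s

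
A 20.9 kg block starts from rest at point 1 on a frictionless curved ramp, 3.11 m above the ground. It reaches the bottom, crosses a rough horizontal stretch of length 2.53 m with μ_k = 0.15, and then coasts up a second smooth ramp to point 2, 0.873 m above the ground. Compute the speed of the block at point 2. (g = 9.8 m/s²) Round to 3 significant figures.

Energy at 1: mgh₁ = (20.9)(9.8)(3.11) = 636.99 J
Friction loss: W_f = μ_k mg d = 77.73 J
At 2: ½mv² + mgh₂ = mgh₁ − W_f
½mv² = 636.99 − 77.73 − 178.81 = 380.45 J
v = √(2 × 380.45/20.9) = 6.034 m/s

v = 6.03 m/s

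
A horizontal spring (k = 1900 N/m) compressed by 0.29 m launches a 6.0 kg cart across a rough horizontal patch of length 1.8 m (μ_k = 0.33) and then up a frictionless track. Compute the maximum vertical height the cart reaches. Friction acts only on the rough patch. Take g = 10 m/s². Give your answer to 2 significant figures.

h = 0.74 m

Spring energy: E₀ = ½kx² = ½(1900)(0.29)² = 79.895 J
Friction: W_f = μ_k mg d = (0.33)(6.0)(10)(1.8) = 35.64 J
Energy at base of ramp: E = 79.895 − 35.64 = 44.255 J
At max height all remaining energy is PE: mgh = E ⇒ h = E/(mg) = 44.255/(6.0 × 10) = 0.7376 m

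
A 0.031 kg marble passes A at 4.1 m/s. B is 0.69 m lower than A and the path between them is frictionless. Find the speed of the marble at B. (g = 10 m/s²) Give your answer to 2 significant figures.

v = 5.5 m/s

Equating total energy at the two states: ½mv₀² + mgh = ½mv²
v² = v₀² + 2gh = (4.1)² + 2(10)(0.69) = 30.610
v = √30.610 = 5.533 m/s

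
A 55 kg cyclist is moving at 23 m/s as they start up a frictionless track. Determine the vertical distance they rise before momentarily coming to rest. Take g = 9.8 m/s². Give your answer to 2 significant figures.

h = 27 m

By energy conservation, ½mv² = mgh
h = v²/(2g) = 23²/(2 × 9.8) = 26.99 m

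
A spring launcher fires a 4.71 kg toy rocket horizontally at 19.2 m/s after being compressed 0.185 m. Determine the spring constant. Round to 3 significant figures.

k = 50700 N/m

½kx² = ½mv²
k = mv²/x² = (4.71)(19.2)²/(0.185)² = 50732 N/m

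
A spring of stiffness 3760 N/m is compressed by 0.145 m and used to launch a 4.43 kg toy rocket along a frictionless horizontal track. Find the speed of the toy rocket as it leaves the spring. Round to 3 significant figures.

Spring PE converts entirely to kinetic energy: ½kx² = ½mv²
v = x√(k/m) = 0.145 × √(3760/4.43) = 4.224 m/s

v = 4.22 m/s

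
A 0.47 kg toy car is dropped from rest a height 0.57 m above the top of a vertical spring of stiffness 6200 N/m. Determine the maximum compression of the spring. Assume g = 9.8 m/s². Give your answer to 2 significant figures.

x = 0.030 m

Let x be the compression. The total drop is H + x, and the car is instantaneously at rest at max compression, so energy conservation gives:
mg(H + x) = ½kx²
½(6200)x² − (0.47)(9.8)x − (0.47)(9.8)(0.57) = 0
3100x² − 4.606x − 2.625 = 0
x = [4.606 + √(21.22 + 32555)]/(2 × 3100) = 0.02985 m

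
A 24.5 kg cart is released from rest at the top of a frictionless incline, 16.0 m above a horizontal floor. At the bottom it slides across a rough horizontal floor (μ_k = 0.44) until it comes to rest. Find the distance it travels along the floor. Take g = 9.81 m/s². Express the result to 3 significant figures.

Energy at the top = energy at the end + work done against friction:
At rest all PE has been dissipated by friction: mgh = μ_k m g d
d = h/μ_k = 16.0/0.44 = 36.36 m

d = 36.4 m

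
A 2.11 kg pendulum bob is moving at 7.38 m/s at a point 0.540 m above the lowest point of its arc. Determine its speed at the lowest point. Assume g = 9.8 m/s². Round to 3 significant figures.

By conservation of mechanical energy, ½mv₀² + mgh = ½mv²
v² = v₀² + 2gh = (7.38)² + 2(9.8)(0.540) = 65.048
v = √65.048 = 8.065 m/s

v = 8.07 m/s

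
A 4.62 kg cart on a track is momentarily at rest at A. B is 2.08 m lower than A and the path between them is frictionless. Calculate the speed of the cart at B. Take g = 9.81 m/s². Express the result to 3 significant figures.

Energy conservation between the two points: mgh = ½mv²
v = √(2gh) = √(2 × 9.81 × 2.08) = √40.810 = 6.388 m/s

v = 6.39 m/s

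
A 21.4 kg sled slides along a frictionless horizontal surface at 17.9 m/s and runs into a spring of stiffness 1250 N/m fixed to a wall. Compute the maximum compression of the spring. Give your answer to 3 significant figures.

Conservation of energy between contact and max compression: ½mv² = ½kx²
x = v√(m/k) = 17.9 × √(21.4/1250) = 2.342 m

x = 2.34 m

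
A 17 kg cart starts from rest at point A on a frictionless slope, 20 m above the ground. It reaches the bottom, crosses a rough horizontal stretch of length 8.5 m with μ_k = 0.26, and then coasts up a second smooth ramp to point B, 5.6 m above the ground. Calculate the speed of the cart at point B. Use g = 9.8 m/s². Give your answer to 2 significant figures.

v = 15 m/s

Energy at A: mgh₁ = (17)(9.8)(20) = 3332.0 J
Friction loss: W_f = μ_k mg d = 368.2 J
At B: ½mv² + mgh₂ = mgh₁ − W_f
½mv² = 3332.0 − 368.2 − 932.96 = 2030.9 J
v = √(2 × 2030.9/17) = 15.46 m/s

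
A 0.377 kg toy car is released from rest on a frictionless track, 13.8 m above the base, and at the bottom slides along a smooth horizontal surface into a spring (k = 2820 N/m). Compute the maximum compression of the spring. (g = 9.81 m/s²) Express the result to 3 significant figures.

Energy conservation (no friction) from release to max compression: mgh = ½kx²
x = √(2mgh/k) = √(2 × 0.377 × 9.81 × 13.8 / 2820) = 0.1903 m

x = 0.190 m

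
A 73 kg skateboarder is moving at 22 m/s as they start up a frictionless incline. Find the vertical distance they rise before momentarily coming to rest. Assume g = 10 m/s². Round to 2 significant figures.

By energy conservation, ½mv² = mgh
h = v²/(2g) = 22²/(2 × 10) = 24.20 m

h = 24 m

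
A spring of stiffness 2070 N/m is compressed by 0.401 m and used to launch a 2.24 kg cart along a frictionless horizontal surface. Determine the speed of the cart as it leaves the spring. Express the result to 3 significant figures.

Conservation of energy: ½kx² = ½mv²
v = x√(k/m) = 0.401 × √(2070/2.24) = 12.19 m/s

v = 12.2 m/s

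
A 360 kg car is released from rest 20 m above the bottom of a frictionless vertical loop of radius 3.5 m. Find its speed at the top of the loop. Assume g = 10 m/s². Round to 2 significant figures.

Energy conservation: mgh = ½mv_top² + mg(2r)
v_top² = 2g(h − 2r) = 2(10)(20 − 7.000) = 260.0
v_top = 16.12 m/s

v = 16 m/s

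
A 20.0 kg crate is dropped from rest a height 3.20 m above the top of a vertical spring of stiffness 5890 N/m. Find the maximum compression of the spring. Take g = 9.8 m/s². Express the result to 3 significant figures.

Let x be the compression. The total drop is H + x, and the crate is instantaneously at rest at max compression, so energy conservation gives:
mg(H + x) = ½kx²
½(5890)x² − (20.0)(9.8)x − (20.0)(9.8)(3.20) = 0
2945x² − 196.0x − 627.2 = 0
x = [196.0 + √(38416 + 7.3884e+06)]/(2 × 2945) = 0.4960 m

x = 0.496 m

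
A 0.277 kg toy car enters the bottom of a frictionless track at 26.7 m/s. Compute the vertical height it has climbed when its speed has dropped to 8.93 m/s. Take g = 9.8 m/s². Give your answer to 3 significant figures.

h = 32.3 m

Conservation of energy: ½mv₁² = ½mv₂² + mgh
h = (v₁² − v₂²)/(2g) = (26.7² − 8.93²)/(2 × 9.8) = 32.30 m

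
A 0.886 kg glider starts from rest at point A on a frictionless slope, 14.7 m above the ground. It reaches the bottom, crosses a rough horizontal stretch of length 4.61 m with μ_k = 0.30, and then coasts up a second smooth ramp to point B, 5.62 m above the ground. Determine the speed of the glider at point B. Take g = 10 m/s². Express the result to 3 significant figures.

v = 12.4 m/s

Energy at A: mgh₁ = (0.886)(10)(14.7) = 130.24 J
Friction loss: W_f = μ_k mg d = 12.25 J
At B: ½mv² + mgh₂ = mgh₁ − W_f
½mv² = 130.24 − 12.25 − 49.793 = 68.195 J
v = √(2 × 68.195/0.886) = 12.41 m/s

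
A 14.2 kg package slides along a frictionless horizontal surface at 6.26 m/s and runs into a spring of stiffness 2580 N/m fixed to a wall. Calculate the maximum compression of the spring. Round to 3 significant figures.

All KE is stored as spring PE at maximum compression: ½mv² = ½kx²
x = v√(m/k) = 6.26 × √(14.2/2580) = 0.4644 m

x = 0.464 m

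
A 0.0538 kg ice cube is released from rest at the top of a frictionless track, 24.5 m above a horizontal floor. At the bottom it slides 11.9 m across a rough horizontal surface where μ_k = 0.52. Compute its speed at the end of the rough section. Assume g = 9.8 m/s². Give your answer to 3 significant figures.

v = 18.9 m/s

Applying the work–energy principle:
mgh = ½mv² + μ_k m g d
W_f = μ_k mg d = (0.52)(0.0538)(9.8)(11.9) = 3.263 J
½mv² = mgh − W_f = 12.917 − 3.263 = 9.6548 J
v = √(2 × 9.6548/0.0538) = 18.95 m/s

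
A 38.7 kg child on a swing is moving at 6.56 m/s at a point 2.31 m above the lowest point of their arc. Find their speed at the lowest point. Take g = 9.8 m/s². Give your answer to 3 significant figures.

v = 9.40 m/s

Energy conservation between the two points: ½mv₀² + mgh = ½mv²
v² = v₀² + 2gh = (6.56)² + 2(9.8)(2.31) = 88.310
v = √88.310 = 9.397 m/s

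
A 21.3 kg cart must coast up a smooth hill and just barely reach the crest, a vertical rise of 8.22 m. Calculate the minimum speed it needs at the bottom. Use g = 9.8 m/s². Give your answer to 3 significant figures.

v = 12.7 m/s

At the top it is momentarily at rest, so all KE converts to PE: ½mv² = mgh
v = √(2gh) = √(2 × 9.8 × 8.22) = 12.69 m/s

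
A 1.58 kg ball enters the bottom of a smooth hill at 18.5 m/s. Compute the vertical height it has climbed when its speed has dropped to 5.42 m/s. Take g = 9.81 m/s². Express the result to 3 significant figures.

Conservation of energy: ½mv₁² = ½mv₂² + mgh
h = (v₁² − v₂²)/(2g) = (18.5² − 5.42²)/(2 × 9.81) = 15.95 m

h = 15.9 m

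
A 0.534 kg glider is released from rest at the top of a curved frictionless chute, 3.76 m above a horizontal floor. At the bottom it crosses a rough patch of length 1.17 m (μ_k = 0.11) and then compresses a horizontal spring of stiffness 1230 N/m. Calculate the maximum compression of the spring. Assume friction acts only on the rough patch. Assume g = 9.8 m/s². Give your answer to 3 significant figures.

x = 0.176 m

Initial energy: E₁ = mgh = (0.534)(9.8)(3.76) = 19.677 J
Friction removes W_f = μ_k mg d = (0.11)(0.534)(9.8)(1.17) = 0.6735 J
Energy reaching the spring: E = 19.677 − 0.6735 = 19.003 J
At max compression ½kx² = E ⇒ x = √(2E/k) = √(2 × 19.003/1230) = 0.1758 m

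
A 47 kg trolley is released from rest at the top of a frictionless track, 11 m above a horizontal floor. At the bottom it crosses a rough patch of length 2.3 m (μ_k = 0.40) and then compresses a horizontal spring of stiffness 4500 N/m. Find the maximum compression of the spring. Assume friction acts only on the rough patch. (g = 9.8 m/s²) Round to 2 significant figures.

x = 1.4 m

Initial energy: E₁ = mgh = (47)(9.8)(11) = 5066.6 J
Friction removes W_f = μ_k mg d = (0.40)(47)(9.8)(2.3) = 423.8 J
Energy reaching the spring: E = 5066.6 − 423.8 = 4642.8 J
At max compression ½kx² = E ⇒ x = √(2E/k) = √(2 × 4642.8/4500) = 1.436 m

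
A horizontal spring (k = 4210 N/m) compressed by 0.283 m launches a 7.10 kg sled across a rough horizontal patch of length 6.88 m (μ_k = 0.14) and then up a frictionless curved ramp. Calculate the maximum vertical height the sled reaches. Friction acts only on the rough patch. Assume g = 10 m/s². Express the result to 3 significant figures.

h = 1.41 m

Spring energy: E₀ = ½kx² = ½(4210)(0.283)² = 168.59 J
Friction: W_f = μ_k mg d = (0.14)(7.10)(10)(6.88) = 68.39 J
Energy at base of ramp: E = 168.59 − 68.39 = 100.20 J
At max height all remaining energy is PE: mgh = E ⇒ h = E/(mg) = 100.20/(7.10 × 10) = 1.411 m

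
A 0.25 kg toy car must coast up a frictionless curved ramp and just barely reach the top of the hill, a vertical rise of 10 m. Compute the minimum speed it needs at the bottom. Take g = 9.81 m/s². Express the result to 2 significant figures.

At the top it is momentarily at rest, so all KE converts to PE: ½mv² = mgh
v = √(2gh) = √(2 × 9.81 × 10) = 14.01 m/s

v = 14 m/s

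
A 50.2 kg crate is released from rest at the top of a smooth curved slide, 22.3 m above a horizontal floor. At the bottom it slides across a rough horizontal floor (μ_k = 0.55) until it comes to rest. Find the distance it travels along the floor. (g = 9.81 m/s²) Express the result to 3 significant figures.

Energy bookkeeping (friction removes W_f = μ_k N d):
At rest all PE has been dissipated by friction: mgh = μ_k m g d
d = h/μ_k = 22.3/0.55 = 40.55 m

d = 40.5 m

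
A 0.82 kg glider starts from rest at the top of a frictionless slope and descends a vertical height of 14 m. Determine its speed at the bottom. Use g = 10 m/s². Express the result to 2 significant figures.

v = 17 m/s

Mechanical energy is conserved (no friction): mgh = ½mv²
v = √(2gh) = √(2 × 10 × 14) = √280.00 = 16.73 m/s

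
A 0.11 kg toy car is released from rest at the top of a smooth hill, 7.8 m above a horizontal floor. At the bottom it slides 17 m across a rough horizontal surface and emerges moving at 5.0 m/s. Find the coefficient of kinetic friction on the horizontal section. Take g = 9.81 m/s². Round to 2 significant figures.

Energy at the top = energy at the end + work done against friction:
mgh = ½mv² + μ_k m g d
mgh = 8.4170 J; ½mv² = 1.3750 J
W_f = 8.4170 − 1.3750 = 7.042 J
μ_k = W_f/(mg·d) = 7.042/(1.079 × 17) = 0.3839

μ_k = 0.38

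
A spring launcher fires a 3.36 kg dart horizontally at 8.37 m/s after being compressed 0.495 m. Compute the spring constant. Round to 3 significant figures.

k = 961 N/m

Spring PE at full compression equals KE at release: ½kx² = ½mv²
k = mv²/x² = (3.36)(8.37)²/(0.495)² = 960.7 N/m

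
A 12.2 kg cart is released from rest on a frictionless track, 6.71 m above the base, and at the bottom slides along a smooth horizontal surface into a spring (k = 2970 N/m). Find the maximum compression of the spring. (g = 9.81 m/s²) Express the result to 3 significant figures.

x = 0.735 m

Gravitational PE at the top equals spring PE at max compression: mgh = ½kx²
x = √(2mgh/k) = √(2 × 12.2 × 9.81 × 6.71 / 2970) = 0.7354 m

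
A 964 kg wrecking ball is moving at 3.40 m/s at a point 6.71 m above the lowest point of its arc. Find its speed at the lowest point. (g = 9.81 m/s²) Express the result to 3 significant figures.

v = 12.0 m/s

Equating total energy at the two states: ½mv₀² + mgh = ½mv²
The mass cancels from both sides.
v² = v₀² + 2gh = (3.40)² + 2(9.81)(6.71) = 143.21
v = √143.21 = 11.97 m/s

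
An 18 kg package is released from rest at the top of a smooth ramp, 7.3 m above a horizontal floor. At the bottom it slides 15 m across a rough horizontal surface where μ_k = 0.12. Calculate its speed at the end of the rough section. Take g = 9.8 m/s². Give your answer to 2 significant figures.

Applying the work–energy principle:
mgh = ½mv² + μ_k m g d
W_f = μ_k mg d = (0.12)(18)(9.8)(15) = 317.5 J
½mv² = mgh − W_f = 1287.7 − 317.5 = 970.20 J
v = √(2 × 970.20/18) = 10.38 m/s

v = 10 m/s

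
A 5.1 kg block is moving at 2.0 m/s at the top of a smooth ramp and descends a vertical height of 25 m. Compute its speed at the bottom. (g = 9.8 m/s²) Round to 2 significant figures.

v = 22 m/s

Equating total energy at the two states: ½mv₀² + mgh = ½mv²
v² = v₀² + 2gh = (2.0)² + 2(9.8)(25) = 494.00
v = √494.00 = 22.23 m/s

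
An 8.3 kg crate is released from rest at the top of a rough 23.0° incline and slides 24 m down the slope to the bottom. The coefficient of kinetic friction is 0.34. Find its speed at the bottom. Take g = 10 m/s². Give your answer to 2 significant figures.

Work–energy: mg(L sinθ) − μ_k(mg cosθ)L = ½mv²
mgh = mgL sinθ = (8.3)(10)(24)sin23.0° = 778.34 J
W_f = μ_k mg cosθ · L = (0.34)(8.3)(10)cos23.0°·24 = 623.4 J
½mv² = 778.34 − 623.4 = 154.90 J
v = √(2 × 154.90/8.3) = 6.109 m/s

v = 6.1 m/s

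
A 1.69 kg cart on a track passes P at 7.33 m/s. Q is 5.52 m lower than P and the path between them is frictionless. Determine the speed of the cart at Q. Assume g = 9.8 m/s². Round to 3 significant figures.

v = 12.7 m/s

Mechanical energy is conserved (no friction): ½mv₀² + mgh = ½mv²
v² = v₀² + 2gh = (7.33)² + 2(9.8)(5.52) = 161.92
v = √161.92 = 12.72 m/s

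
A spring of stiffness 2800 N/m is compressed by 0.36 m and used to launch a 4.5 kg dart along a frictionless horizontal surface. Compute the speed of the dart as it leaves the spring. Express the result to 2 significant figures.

v = 9.0 m/s

The dart leaves the spring when the spring is at natural length, so ½kx² = ½mv²
v = x√(k/m) = 0.36 × √(2800/4.5) = 8.980 m/s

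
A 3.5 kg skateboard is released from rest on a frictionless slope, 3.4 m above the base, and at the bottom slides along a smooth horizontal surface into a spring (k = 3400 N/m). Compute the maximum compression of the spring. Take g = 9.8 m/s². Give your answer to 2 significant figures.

Gravitational PE at the top equals spring PE at max compression: mgh = ½kx²
x = √(2mgh/k) = √(2 × 3.5 × 9.8 × 3.4 / 3400) = 0.2619 m

x = 0.26 m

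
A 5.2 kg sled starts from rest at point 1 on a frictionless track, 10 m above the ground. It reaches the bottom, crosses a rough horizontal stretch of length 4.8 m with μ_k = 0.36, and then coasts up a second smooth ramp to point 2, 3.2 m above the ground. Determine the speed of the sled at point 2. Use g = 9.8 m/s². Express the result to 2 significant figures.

v = 10 m/s

Energy at 1: mgh₁ = (5.2)(9.8)(10) = 509.60 J
Friction loss: W_f = μ_k mg d = 88.06 J
At 2: ½mv² + mgh₂ = mgh₁ − W_f
½mv² = 509.60 − 88.06 − 163.07 = 258.47 J
v = √(2 × 258.47/5.2) = 9.971 m/s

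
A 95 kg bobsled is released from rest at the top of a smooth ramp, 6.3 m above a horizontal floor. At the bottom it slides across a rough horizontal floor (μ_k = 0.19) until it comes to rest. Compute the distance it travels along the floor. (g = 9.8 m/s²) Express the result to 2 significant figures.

d = 33 m

Applying the work–energy principle:
At rest all PE has been dissipated by friction: mgh = μ_k m g d
d = h/μ_k = 6.3/0.19 = 33.16 m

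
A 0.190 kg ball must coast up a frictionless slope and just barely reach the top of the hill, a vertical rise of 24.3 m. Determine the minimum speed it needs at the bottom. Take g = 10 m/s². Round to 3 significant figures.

At the top it is momentarily at rest, so all KE converts to PE: ½mv² = mgh
v = √(2gh) = √(2 × 10 × 24.3) = 22.05 m/s

v = 22.0 m/s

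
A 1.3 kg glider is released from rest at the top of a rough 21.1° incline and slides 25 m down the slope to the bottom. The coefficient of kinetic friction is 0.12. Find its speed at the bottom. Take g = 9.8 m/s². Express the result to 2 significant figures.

v = 11 m/s

Taking the bottom as reference, mgh = ½mv² + μ_k N L with h = L sinθ, N = mg cosθ:
mgh = mgL sinθ = (1.3)(9.8)(25)sin21.1° = 114.66 J
W_f = μ_k mg cosθ · L = (0.12)(1.3)(9.8)cos21.1°·25 = 35.66 J
½mv² = 114.66 − 35.66 = 79.001 J
v = √(2 × 79.001/1.3) = 11.02 m/s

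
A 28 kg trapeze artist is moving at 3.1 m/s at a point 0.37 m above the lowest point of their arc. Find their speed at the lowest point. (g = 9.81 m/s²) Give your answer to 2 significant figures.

v = 4.1 m/s

Mechanical energy is conserved (no friction): ½mv₀² + mgh = ½mv²
v² = v₀² + 2gh = (3.1)² + 2(9.81)(0.37) = 16.869
v = √16.869 = 4.107 m/s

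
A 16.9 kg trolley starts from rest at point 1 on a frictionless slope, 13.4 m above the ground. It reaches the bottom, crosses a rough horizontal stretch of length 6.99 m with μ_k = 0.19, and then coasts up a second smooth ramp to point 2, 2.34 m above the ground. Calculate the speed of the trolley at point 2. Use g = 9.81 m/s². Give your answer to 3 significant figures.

Energy at 1: mgh₁ = (16.9)(9.81)(13.4) = 2221.6 J
Friction loss: W_f = μ_k mg d = 220.2 J
At 2: ½mv² + mgh₂ = mgh₁ − W_f
½mv² = 2221.6 − 220.2 − 387.95 = 1613.4 J
v = √(2 × 1613.4/16.9) = 13.82 m/s

v = 13.8 m/s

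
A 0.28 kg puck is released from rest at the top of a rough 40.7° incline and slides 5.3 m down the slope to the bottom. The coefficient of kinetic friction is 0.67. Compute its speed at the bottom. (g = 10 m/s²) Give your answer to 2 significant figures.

v = 3.9 m/s

Work–energy: mg(L sinθ) − μ_k(mg cosθ)L = ½mv²
mgh = mgL sinθ = (0.28)(10)(5.3)sin40.7° = 9.6771 J
W_f = μ_k mg cosθ · L = (0.67)(0.28)(10)cos40.7°·5.3 = 7.538 J
½mv² = 9.6771 − 7.538 = 2.1392 J
v = √(2 × 2.1392/0.28) = 3.909 m/s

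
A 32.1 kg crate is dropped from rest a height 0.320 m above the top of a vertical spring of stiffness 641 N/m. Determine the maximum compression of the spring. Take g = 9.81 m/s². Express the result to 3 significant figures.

x = 1.24 m

Let x be the compression. The total drop is H + x, and the crate is instantaneously at rest at max compression, so energy conservation gives:
mg(H + x) = ½kx²
½(641)x² − (32.1)(9.81)x − (32.1)(9.81)(0.320) = 0
320.5x² − 314.9x − 100.8 = 0
x = [314.9 + √(99163 + 129185)]/(2 × 320.5) = 1.237 m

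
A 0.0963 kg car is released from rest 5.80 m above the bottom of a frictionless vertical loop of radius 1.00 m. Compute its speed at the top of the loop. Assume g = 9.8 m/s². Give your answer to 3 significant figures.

v = 8.63 m/s

Energy conservation: mgh = ½mv_top² + mg(2r)
v_top² = 2g(h − 2r) = 2(9.8)(5.80 − 2.000) = 74.48
v_top = 8.630 m/s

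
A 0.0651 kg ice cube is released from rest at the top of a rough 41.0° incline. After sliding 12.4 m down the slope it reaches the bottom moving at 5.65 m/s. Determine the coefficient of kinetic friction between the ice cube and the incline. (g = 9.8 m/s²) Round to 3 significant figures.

The energy dissipated by friction is the PE lost minus the KE gained:
mgL sinθ = 5.1901 J; ½mv² = 1.0391 J
W_f = 5.1901 − 1.0391 = 4.151 J
μ_k = W_f/(mg cosθ · L) = 4.151/(0.4815 × 12.4) = 0.6953

μ_k = 0.695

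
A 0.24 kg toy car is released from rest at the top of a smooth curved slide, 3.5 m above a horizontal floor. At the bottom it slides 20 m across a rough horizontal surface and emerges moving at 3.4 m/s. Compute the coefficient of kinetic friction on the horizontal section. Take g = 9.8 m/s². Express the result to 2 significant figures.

μ_k = 0.15

Applying the work–energy principle:
mgh = ½mv² + μ_k m g d
mgh = 8.2320 J; ½mv² = 1.3872 J
W_f = 8.2320 − 1.3872 = 6.845 J
μ_k = W_f/(mg·d) = 6.845/(2.352 × 20) = 0.1455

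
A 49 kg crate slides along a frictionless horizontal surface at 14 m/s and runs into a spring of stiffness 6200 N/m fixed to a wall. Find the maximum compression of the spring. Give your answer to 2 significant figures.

x = 1.2 m

At max compression the crate is momentarily at rest: ½mv² = ½kx²
x = v√(m/k) = 14 × √(49/6200) = 1.245 m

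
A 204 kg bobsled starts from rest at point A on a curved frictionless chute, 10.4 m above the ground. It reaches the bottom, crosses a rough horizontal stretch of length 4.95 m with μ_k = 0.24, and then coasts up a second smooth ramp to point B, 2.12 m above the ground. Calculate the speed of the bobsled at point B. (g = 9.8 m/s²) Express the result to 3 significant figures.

v = 11.8 m/s

Energy at A: mgh₁ = (204)(9.8)(10.4) = 20792 J
Friction loss: W_f = μ_k mg d = 2375 J
At B: ½mv² + mgh₂ = mgh₁ − W_f
½mv² = 20792 − 2375 − 4238.3 = 14178 J
v = √(2 × 14178/204) = 11.79 m/s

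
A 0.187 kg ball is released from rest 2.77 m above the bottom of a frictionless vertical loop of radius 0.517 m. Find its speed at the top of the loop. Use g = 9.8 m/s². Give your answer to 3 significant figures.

v = 5.83 m/s

Energy conservation: mgh = ½mv_top² + mg(2r)
v_top² = 2g(h − 2r) = 2(9.8)(2.77 − 1.034) = 34.03
v_top = 5.833 m/s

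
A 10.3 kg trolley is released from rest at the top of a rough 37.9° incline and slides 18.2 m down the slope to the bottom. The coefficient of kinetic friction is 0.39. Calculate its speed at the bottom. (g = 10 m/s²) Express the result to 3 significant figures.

Work–energy: mg(L sinθ) − μ_k(mg cosθ)L = ½mv²
mgh = mgL sinθ = (10.3)(10)(18.2)sin37.9° = 1151.5 J
W_f = μ_k mg cosθ · L = (0.39)(10.3)(10)cos37.9°·18.2 = 576.9 J
½mv² = 1151.5 − 576.9 = 574.64 J
v = √(2 × 574.64/10.3) = 10.56 m/s

v = 10.6 m/s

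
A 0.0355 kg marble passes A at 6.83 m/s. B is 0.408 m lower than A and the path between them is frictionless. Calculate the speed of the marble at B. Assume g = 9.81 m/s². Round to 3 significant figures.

v = 7.39 m/s

Mechanical energy is conserved (no friction): ½mv₀² + mgh = ½mv²
v² = v₀² + 2gh = (6.83)² + 2(9.81)(0.408) = 54.654
v = √54.654 = 7.393 m/s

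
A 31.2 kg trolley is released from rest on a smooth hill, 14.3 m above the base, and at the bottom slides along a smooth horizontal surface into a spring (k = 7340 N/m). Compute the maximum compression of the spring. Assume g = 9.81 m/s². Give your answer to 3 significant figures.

At max compression the trolley is momentarily at rest: mgh = ½kx²
x = √(2mgh/k) = √(2 × 31.2 × 9.81 × 14.3 / 7340) = 1.092 m

x = 1.09 m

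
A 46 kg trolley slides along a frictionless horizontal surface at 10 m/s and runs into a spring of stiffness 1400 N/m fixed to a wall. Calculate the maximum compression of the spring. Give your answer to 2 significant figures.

x = 1.8 m

All KE is stored as spring PE at maximum compression: ½mv² = ½kx²
x = v√(m/k) = 10 × √(46/1400) = 1.813 m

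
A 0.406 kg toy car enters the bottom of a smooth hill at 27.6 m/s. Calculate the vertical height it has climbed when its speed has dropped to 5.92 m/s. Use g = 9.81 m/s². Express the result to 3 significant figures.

Energy balance between the two points: ½mv₁² = ½mv₂² + mgh
h = (v₁² − v₂²)/(2g) = (27.6² − 5.92²)/(2 × 9.81) = 37.04 m

h = 37.0 m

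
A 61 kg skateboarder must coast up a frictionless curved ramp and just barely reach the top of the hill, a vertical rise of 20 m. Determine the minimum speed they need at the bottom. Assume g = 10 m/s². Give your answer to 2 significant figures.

v = 20 m/s

At the top they are momentarily at rest, so all KE converts to PE: ½mv² = mgh
v = √(2gh) = √(2 × 10 × 20) = 20.00 m/s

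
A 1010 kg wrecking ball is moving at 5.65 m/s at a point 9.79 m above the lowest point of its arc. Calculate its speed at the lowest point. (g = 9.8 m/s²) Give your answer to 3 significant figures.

Energy conservation between the two points: ½mv₀² + mgh = ½mv²
v² = v₀² + 2gh = (5.65)² + 2(9.8)(9.79) = 223.81
v = √223.81 = 14.96 m/s

v = 15.0 m/s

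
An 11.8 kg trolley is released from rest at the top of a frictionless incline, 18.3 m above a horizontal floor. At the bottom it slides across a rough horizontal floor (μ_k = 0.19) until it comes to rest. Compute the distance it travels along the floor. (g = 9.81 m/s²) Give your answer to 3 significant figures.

d = 96.3 m

Energy at the top = energy at the end + work done against friction:
At rest all PE has been dissipated by friction: mgh = μ_k m g d
d = h/μ_k = 18.3/0.19 = 96.32 m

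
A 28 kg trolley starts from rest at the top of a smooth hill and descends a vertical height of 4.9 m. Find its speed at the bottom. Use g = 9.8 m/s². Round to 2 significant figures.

Mechanical energy is conserved (no friction): mgh = ½mv²
v = √(2gh) = √(2 × 9.8 × 4.9) = √96.040 = 9.800 m/s

v = 9.8 m/s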